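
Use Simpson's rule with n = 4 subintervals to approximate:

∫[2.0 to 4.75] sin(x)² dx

f(x) = sin(x)²
a = 2.0, b = 4.75, n = 4
h = (b - a)/n = 0.687500

Simpson's rule: (h/3)[f(x₀) + 4f(x₁) + 2f(x₂) + ... + f(xₙ)]

x_0 = 2.0000, f(x_0) = 0.826822, coefficient = 1
x_1 = 2.6875, f(x_1) = 0.192411, coefficient = 4
x_2 = 3.3750, f(x_2) = 0.053497, coefficient = 2
x_3 = 4.0625, f(x_3) = 0.633856, coefficient = 4
x_4 = 4.7500, f(x_4) = 0.998586, coefficient = 1

I ≈ (0.687500/3) × 5.237472 = 1.200254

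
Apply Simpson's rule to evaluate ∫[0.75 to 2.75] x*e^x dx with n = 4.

f(x) = x*e^x
a = 0.75, b = 2.75, n = 4
h = (b - a)/n = 0.500000

Simpson's rule: (h/3)[f(x₀) + 4f(x₁) + 2f(x₂) + ... + f(xₙ)]

x_0 = 0.7500, f(x_0) = 1.587750, coefficient = 1
x_1 = 1.2500, f(x_1) = 4.362929, coefficient = 4
x_2 = 1.7500, f(x_2) = 10.070555, coefficient = 2
x_3 = 2.2500, f(x_3) = 21.347406, coefficient = 4
x_4 = 2.7500, f(x_4) = 43.017238, coefficient = 1

I ≈ (0.500000/3) × 167.587434 = 27.931239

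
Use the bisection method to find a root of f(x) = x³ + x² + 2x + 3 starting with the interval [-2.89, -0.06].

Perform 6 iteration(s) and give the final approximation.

f(x) = x³ + x² + 2x + 3
Initial interval: [-2.89, -0.06]

Iteration 1:
  c_1 = (-2.890000 + (-0.060000))/2 = -1.475000
  f(c_1) = f(-1.475000) = -0.983422
  f(a) × f(c) ≥ 0, new interval: [-1.475000, -0.060000]
Iteration 2:
  c_2 = (-1.475000 + (-0.060000))/2 = -0.767500
  f(c_2) = f(-0.767500) = 1.601956
  f(a) × f(c) < 0, new interval: [-1.475000, -0.767500]
Iteration 3:
  c_3 = (-1.475000 + (-0.767500))/2 = -1.121250
  f(c_3) = f(-1.121250) = 0.605064
  f(a) × f(c) < 0, new interval: [-1.475000, -1.121250]
Iteration 4:
  c_4 = (-1.475000 + (-1.121250))/2 = -1.298125
  f(c_4) = f(-1.298125) = -0.098629
  f(a) × f(c) ≥ 0, new interval: [-1.298125, -1.121250]
Iteration 5:
  c_5 = (-1.298125 + (-1.121250))/2 = -1.209688
  f(c_5) = f(-1.209688) = 0.273780
  f(a) × f(c) < 0, new interval: [-1.298125, -1.209688]
Iteration 6:
  c_6 = (-1.298125 + (-1.209688))/2 = -1.253906
  f(c_6) = f(-1.253906) = 0.092976
  f(a) × f(c) < 0, new interval: [-1.298125, -1.253906]

After 6 iteration(s), the approximation is c_6 = -1.253906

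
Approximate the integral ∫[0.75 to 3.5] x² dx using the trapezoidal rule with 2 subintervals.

f(x) = x²
a = 0.75, b = 3.5, n = 2
h = (b - a)/n = 1.375000

Trapezoidal rule: (h/2)[f(x₀) + 2f(x₁) + 2f(x₂) + ... + f(xₙ)]

x_0 = 0.7500, f(x_0) = 0.562500, coefficient = 1
x_1 = 2.1250, f(x_1) = 4.515625, coefficient = 2
x_2 = 3.5000, f(x_2) = 12.250000, coefficient = 1

I ≈ (1.375000/2) × 21.843750 = 15.017578
Exact value: 14.151042
Error: 0.866536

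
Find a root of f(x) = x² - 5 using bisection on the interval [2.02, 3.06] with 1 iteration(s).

f(x) = x² - 5
Initial interval: [2.02, 3.06]

Iteration 1:
  c_1 = (2.020000 + 3.060000)/2 = 2.540000
  f(c_1) = f(2.540000) = 1.451600
  f(a) × f(c) < 0, new interval: [2.020000, 2.540000]

After 1 iteration(s), the approximation is c_1 = 2.540000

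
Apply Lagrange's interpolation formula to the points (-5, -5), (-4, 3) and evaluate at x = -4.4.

Lagrange interpolation formula:
P(x) = Σ yᵢ × Lᵢ(x)
where Lᵢ(x) = Π_{j≠i} (x - xⱼ)/(xᵢ - xⱼ)

L_0(-4.4) = (-4.4 - (-4))/(-5 - (-4)) = 0.400000
L_1(-4.4) = (-4.4 - (-5))/(-4 - (-5)) = 0.600000

P(-4.4) = (-5)×L_0(-4.4) + 3×L_1(-4.4)
P(-4.4) = -0.200000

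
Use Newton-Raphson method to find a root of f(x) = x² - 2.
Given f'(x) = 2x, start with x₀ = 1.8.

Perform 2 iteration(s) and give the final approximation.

f(x) = x² - 2
f'(x) = 2x
x₀ = 1.8

Newton-Raphson formula: x_{n+1} = x_n - f(x_n)/f'(x_n)

Iteration 1:
  f(1.800000) = 1.240000
  f'(1.800000) = 3.600000
  x_1 = 1.800000 - 1.240000/3.600000 = 1.455556
Iteration 2:
  f(1.455556) = 0.118642
  f'(1.455556) = 2.911111
  x_2 = 1.455556 - 0.118642/2.911111 = 1.414801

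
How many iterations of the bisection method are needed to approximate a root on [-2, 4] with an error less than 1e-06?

We need (b-a)/2^n ≤ 1e-06
(4 - (-2))/2^n ≤ 1e-06
6/2^n ≤ 1e-06
2^n ≥ 6000000
n ≥ log₂(6000000) = 22.52
n ≥ 23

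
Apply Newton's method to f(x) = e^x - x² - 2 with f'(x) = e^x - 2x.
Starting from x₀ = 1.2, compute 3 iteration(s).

f(x) = e^x - x² - 2
f'(x) = e^x - 2x
x₀ = 1.2

Newton-Raphson formula: x_{n+1} = x_n - f(x_n)/f'(x_n)

Iteration 1:
  f(1.200000) = -0.119883
  f'(1.200000) = 0.920117
  x_1 = 1.200000 - (-0.119883)/0.920117 = 1.330291
Iteration 2:
  f(1.330291) = 0.012470
  f'(1.330291) = 1.121562
  x_2 = 1.330291 - 0.012470/1.121562 = 1.319173
Iteration 3:
  f(1.319173) = 0.000109
  f'(1.319173) = 1.101981
  x_3 = 1.319173 - 0.000109/1.101981 = 1.319074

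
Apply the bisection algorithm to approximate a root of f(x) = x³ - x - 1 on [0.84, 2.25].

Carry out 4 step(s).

f(x) = x³ - x - 1
Initial interval: [0.84, 2.25]

Iteration 1:
  c_1 = (0.840000 + 2.250000)/2 = 1.545000
  f(c_1) = f(1.545000) = 1.142954
  f(a) × f(c) < 0, new interval: [0.840000, 1.545000]
Iteration 2:
  c_2 = (0.840000 + 1.545000)/2 = 1.192500
  f(c_2) = f(1.192500) = -0.496698
  f(a) × f(c) ≥ 0, new interval: [1.192500, 1.545000]
Iteration 3:
  c_3 = (1.192500 + 1.545000)/2 = 1.368750
  f(c_3) = f(1.368750) = 0.195571
  f(a) × f(c) < 0, new interval: [1.192500, 1.368750]
Iteration 4:
  c_4 = (1.192500 + 1.368750)/2 = 1.280625
  f(c_4) = f(1.280625) = -0.180399
  f(a) × f(c) ≥ 0, new interval: [1.280625, 1.368750]

After 4 iteration(s), the approximation is c_4 = 1.280625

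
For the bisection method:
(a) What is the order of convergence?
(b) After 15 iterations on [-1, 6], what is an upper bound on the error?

(a) Bisection has linear (order 1) convergence; the error is halved each step.

(b) Error bound = (b-a)/2^n = (6 - (-1))/2^{15}
    = 7/2^{15}

(a) 1 (linear); (b) error ≤ 2.14e-04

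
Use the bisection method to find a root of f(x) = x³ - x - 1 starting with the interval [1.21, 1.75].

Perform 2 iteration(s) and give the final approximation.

f(x) = x³ - x - 1
Initial interval: [1.21, 1.75]

Iteration 1:
  c_1 = (1.210000 + 1.750000)/2 = 1.480000
  f(c_1) = f(1.480000) = 0.761792
  f(a) × f(c) < 0, new interval: [1.210000, 1.480000]
Iteration 2:
  c_2 = (1.210000 + 1.480000)/2 = 1.345000
  f(c_2) = f(1.345000) = 0.088139
  f(a) × f(c) < 0, new interval: [1.210000, 1.345000]

After 2 iteration(s), the approximation is c_2 = 1.345000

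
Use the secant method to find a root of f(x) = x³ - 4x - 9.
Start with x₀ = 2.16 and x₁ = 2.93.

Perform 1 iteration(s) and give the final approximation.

f(x) = x³ - 4x - 9
x₀ = 2.16, x₁ = 2.93

Secant formula: x_{n+1} = x_n - f(x_n)(x_n - x_{n-1})/(f(x_n) - f(x_{n-1}))

Iteration 1:
  f(2.160000) = -7.562304
  f(2.930000) = 4.433757
  x_2 = 2.930000 - 4.433757×(2.930000 - 2.160000)/(4.433757 - (-7.562304))
       = 2.645407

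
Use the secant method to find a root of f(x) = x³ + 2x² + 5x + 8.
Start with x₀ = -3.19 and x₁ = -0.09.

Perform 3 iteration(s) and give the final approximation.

f(x) = x³ + 2x² + 5x + 8
x₀ = -3.19, x₁ = -0.09

Secant formula: x_{n+1} = x_n - f(x_n)(x_n - x_{n-1})/(f(x_n) - f(x_{n-1}))

Iteration 1:
  f(-3.190000) = -20.059559
  f(-0.090000) = 7.565471
  x_2 = -0.090000 - 7.565471×(-0.090000 - (-3.190000))/(7.565471 - (-20.059559))
       = -0.938975
Iteration 2:
  f(-0.090000) = 7.565471
  f(-0.938975) = 4.240603
  x_3 = -0.938975 - 4.240603×(-0.938975 - (-0.090000))/(4.240603 - 7.565471)
       = -2.021775
Iteration 3:
  f(-0.938975) = 4.240603
  f(-2.021775) = -2.197880
  x_4 = -2.021775 - (-2.197880)×(-2.021775 - (-0.938975))/(-2.197880 - 4.240603)
       = -1.652144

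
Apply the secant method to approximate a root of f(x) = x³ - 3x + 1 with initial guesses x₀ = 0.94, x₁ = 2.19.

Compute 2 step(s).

f(x) = x³ - 3x + 1
x₀ = 0.94, x₁ = 2.19

Secant formula: x_{n+1} = x_n - f(x_n)(x_n - x_{n-1})/(f(x_n) - f(x_{n-1}))

Iteration 1:
  f(0.940000) = -0.989416
  f(2.190000) = 4.933459
  x_2 = 2.190000 - 4.933459×(2.190000 - 0.940000)/(4.933459 - (-0.989416))
       = 1.148812
Iteration 2:
  f(2.190000) = 4.933459
  f(1.148812) = -0.930269
  x_3 = 1.148812 - (-0.930269)×(1.148812 - 2.190000)/(-0.930269 - 4.933459)
       = 1.313995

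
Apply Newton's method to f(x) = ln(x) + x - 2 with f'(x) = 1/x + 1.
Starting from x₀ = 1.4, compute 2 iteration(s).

f(x) = ln(x) + x - 2
f'(x) = 1/x + 1
x₀ = 1.4

Newton-Raphson formula: x_{n+1} = x_n - f(x_n)/f'(x_n)

Iteration 1:
  f(1.400000) = -0.263528
  f'(1.400000) = 1.714286
  x_1 = 1.400000 - (-0.263528)/1.714286 = 1.553725
Iteration 2:
  f(1.553725) = -0.005621
  f'(1.553725) = 1.643615
  x_2 = 1.553725 - (-0.005621)/1.643615 = 1.557144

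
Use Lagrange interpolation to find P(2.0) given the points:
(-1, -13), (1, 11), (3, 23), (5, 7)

Lagrange interpolation formula:
P(x) = Σ yᵢ × Lᵢ(x)
where Lᵢ(x) = Π_{j≠i} (x - xⱼ)/(xᵢ - xⱼ)

L_0(2.0) = (2.0 - 1)/(-1 - 1) × (2.0 - 3)/(-1 - 3) × (2.0 - 5)/(-1 - 5) = -0.062500
L_1(2.0) = (2.0 - (-1))/(1 - (-1)) × (2.0 - 3)/(1 - 3) × (2.0 - 5)/(1 - 5) = 0.562500
L_2(2.0) = (2.0 - (-1))/(3 - (-1)) × (2.0 - 1)/(3 - 1) × (2.0 - 5)/(3 - 5) = 0.562500
L_3(2.0) = (2.0 - (-1))/(5 - (-1)) × (2.0 - 1)/(5 - 1) × (2.0 - 3)/(5 - 3) = -0.062500

P(2.0) = (-13)×L_0(2.0) + 11×L_1(2.0) + 23×L_2(2.0) + 7×L_3(2.0)
P(2.0) = 19.500000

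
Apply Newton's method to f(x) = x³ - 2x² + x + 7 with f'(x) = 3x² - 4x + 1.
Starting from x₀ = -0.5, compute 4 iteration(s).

f(x) = x³ - 2x² + x + 7
f'(x) = 3x² - 4x + 1
x₀ = -0.5

Newton-Raphson formula: x_{n+1} = x_n - f(x_n)/f'(x_n)

Iteration 1:
  f(-0.500000) = 5.875000
  f'(-0.500000) = 3.750000
  x_1 = -0.500000 - 5.875000/3.750000 = -2.066667
Iteration 2:
  f(-2.066667) = -12.435852
  f'(-2.066667) = 22.080000
  x_2 = -2.066667 - (-12.435852)/22.080000 = -1.503449
Iteration 3:
  f(-1.503449) = -2.422498
  f'(-1.503449) = 13.794869
  x_3 = -1.503449 - (-2.422498)/13.794869 = -1.327840
Iteration 4:
  f(-1.327840) = -0.195353
  f'(-1.327840) = 11.600839
  x_4 = -1.327840 - (-0.195353)/11.600839 = -1.311001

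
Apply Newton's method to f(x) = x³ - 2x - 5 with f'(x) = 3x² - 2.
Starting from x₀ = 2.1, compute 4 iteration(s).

f(x) = x³ - 2x - 5
f'(x) = 3x² - 2
x₀ = 2.1

Newton-Raphson formula: x_{n+1} = x_n - f(x_n)/f'(x_n)

Iteration 1:
  f(2.100000) = 0.061000
  f'(2.100000) = 11.230000
  x_1 = 2.100000 - 0.061000/11.230000 = 2.094568
Iteration 2:
  f(2.094568) = 0.000186
  f'(2.094568) = 11.161647
  x_2 = 2.094568 - 0.000186/11.161647 = 2.094551
Iteration 3:
  f(2.094551) = 0.000000
  f'(2.094551) = 11.161438
  x_3 = 2.094551 - 0.000000/11.161438 = 2.094551
Iteration 4:
  f(2.094551) = 0.000000
  f'(2.094551) = 11.161438
  x_4 = 2.094551 - 0.000000/11.161438 = 2.094551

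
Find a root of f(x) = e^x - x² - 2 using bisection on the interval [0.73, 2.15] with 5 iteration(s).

f(x) = e^x - x² - 2
Initial interval: [0.73, 2.15]

Iteration 1:
  c_1 = (0.730000 + 2.150000)/2 = 1.440000
  f(c_1) = f(1.440000) = 0.147096
  f(a) × f(c) < 0, new interval: [0.730000, 1.440000]
Iteration 2:
  c_2 = (0.730000 + 1.440000)/2 = 1.085000
  f(c_2) = f(1.085000) = -0.217785
  f(a) × f(c) ≥ 0, new interval: [1.085000, 1.440000]
Iteration 3:
  c_3 = (1.085000 + 1.440000)/2 = 1.262500
  f(c_3) = f(1.262500) = -0.059660
  f(a) × f(c) ≥ 0, new interval: [1.262500, 1.440000]
Iteration 4:
  c_4 = (1.262500 + 1.440000)/2 = 1.351250
  f(c_4) = f(1.351250) = 0.036374
  f(a) × f(c) < 0, new interval: [1.262500, 1.351250]
Iteration 5:
  c_5 = (1.262500 + 1.351250)/2 = 1.306875
  f(c_5) = f(1.306875) = -0.013312
  f(a) × f(c) ≥ 0, new interval: [1.306875, 1.351250]

After 5 iteration(s), the approximation is c_5 = 1.306875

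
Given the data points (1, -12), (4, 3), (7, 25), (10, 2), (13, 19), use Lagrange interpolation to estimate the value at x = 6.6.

Lagrange interpolation formula:
P(x) = Σ yᵢ × Lᵢ(x)
where Lᵢ(x) = Π_{j≠i} (x - xⱼ)/(xᵢ - xⱼ)

L_0(6.6) = (6.6 - 4)/(1 - 4) × (6.6 - 7)/(1 - 7) × (6.6 - 10)/(1 - 10) × (6.6 - 13)/(1 - 13) = -0.011641
L_1(6.6) = (6.6 - 1)/(4 - 1) × (6.6 - 7)/(4 - 7) × (6.6 - 10)/(4 - 10) × (6.6 - 13)/(4 - 13) = 0.100293
L_2(6.6) = (6.6 - 1)/(7 - 1) × (6.6 - 4)/(7 - 4) × (6.6 - 10)/(7 - 10) × (6.6 - 13)/(7 - 13) = 0.977857
L_3(6.6) = (6.6 - 1)/(10 - 1) × (6.6 - 4)/(10 - 4) × (6.6 - 7)/(10 - 7) × (6.6 - 13)/(10 - 13) = -0.076695
L_4(6.6) = (6.6 - 1)/(13 - 1) × (6.6 - 4)/(13 - 4) × (6.6 - 7)/(13 - 7) × (6.6 - 10)/(13 - 10) = 0.010186

P(6.6) = (-12)×L_0(6.6) + 3×L_1(6.6) + 25×L_2(6.6) + 2×L_3(6.6) + 19×L_4(6.6)
P(6.6) = 24.927137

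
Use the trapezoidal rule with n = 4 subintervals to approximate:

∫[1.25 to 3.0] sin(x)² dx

f(x) = sin(x)²
a = 1.25, b = 3.0, n = 4
h = (b - a)/n = 0.437500

Trapezoidal rule: (h/2)[f(x₀) + 2f(x₁) + 2f(x₂) + ... + f(xₙ)]

x_0 = 1.2500, f(x_0) = 0.900572, coefficient = 1
x_1 = 1.6875, f(x_1) = 0.986442, coefficient = 2
x_2 = 2.1250, f(x_2) = 0.723044, coefficient = 2
x_3 = 2.5625, f(x_3) = 0.299499, coefficient = 2
x_4 = 3.0000, f(x_4) = 0.019915, coefficient = 1

I ≈ (0.437500/2) × 4.938456 = 1.080287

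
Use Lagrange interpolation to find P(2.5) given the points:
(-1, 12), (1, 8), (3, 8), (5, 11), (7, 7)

Lagrange interpolation formula:
P(x) = Σ yᵢ × Lᵢ(x)
where Lᵢ(x) = Π_{j≠i} (x - xⱼ)/(xᵢ - xⱼ)

L_0(2.5) = (2.5 - 1)/(-1 - 1) × (2.5 - 3)/(-1 - 3) × (2.5 - 5)/(-1 - 5) × (2.5 - 7)/(-1 - 7) = -0.021973
L_1(2.5) = (2.5 - (-1))/(1 - (-1)) × (2.5 - 3)/(1 - 3) × (2.5 - 5)/(1 - 5) × (2.5 - 7)/(1 - 7) = 0.205078
L_2(2.5) = (2.5 - (-1))/(3 - (-1)) × (2.5 - 1)/(3 - 1) × (2.5 - 5)/(3 - 5) × (2.5 - 7)/(3 - 7) = 0.922852
L_3(2.5) = (2.5 - (-1))/(5 - (-1)) × (2.5 - 1)/(5 - 1) × (2.5 - 3)/(5 - 3) × (2.5 - 7)/(5 - 7) = -0.123047
L_4(2.5) = (2.5 - (-1))/(7 - (-1)) × (2.5 - 1)/(7 - 1) × (2.5 - 3)/(7 - 3) × (2.5 - 5)/(7 - 5) = 0.017090

P(2.5) = 12×L_0(2.5) + 8×L_1(2.5) + 8×L_2(2.5) + 11×L_3(2.5) + 7×L_4(2.5)
P(2.5) = 7.525879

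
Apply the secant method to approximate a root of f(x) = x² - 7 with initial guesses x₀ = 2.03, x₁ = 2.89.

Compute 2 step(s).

f(x) = x² - 7
x₀ = 2.03, x₁ = 2.89

Secant formula: x_{n+1} = x_n - f(x_n)(x_n - x_{n-1})/(f(x_n) - f(x_{n-1}))

Iteration 1:
  f(2.030000) = -2.879100
  f(2.890000) = 1.352100
  x_2 = 2.890000 - 1.352100×(2.890000 - 2.030000)/(1.352100 - (-2.879100))
       = 2.615183
Iteration 2:
  f(2.890000) = 1.352100
  f(2.615183) = -0.160818
  x_3 = 2.615183 - (-0.160818)×(2.615183 - 2.890000)/(-0.160818 - 1.352100)
       = 2.644395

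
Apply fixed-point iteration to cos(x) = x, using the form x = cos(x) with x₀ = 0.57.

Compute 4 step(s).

Equation: cos(x) = x
Fixed-point form: x = cos(x)
x₀ = 0.57

x_1 = g(0.570000) = 0.841901
x_2 = g(0.841901) = 0.666046
x_3 = g(0.666046) = 0.786271
x_4 = g(0.786271) = 0.706489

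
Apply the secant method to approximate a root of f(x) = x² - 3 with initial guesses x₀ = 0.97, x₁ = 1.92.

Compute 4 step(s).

f(x) = x² - 3
x₀ = 0.97, x₁ = 1.92

Secant formula: x_{n+1} = x_n - f(x_n)(x_n - x_{n-1})/(f(x_n) - f(x_{n-1}))

Iteration 1:
  f(0.970000) = -2.059100
  f(1.920000) = 0.686400
  x_2 = 1.920000 - 0.686400×(1.920000 - 0.970000)/(0.686400 - (-2.059100))
       = 1.682491
Iteration 2:
  f(1.920000) = 0.686400
  f(1.682491) = -0.169223
  x_3 = 1.682491 - (-0.169223)×(1.682491 - 1.920000)/(-0.169223 - 0.686400)
       = 1.729465
Iteration 3:
  f(1.682491) = -0.169223
  f(1.729465) = -0.008950
  x_4 = 1.729465 - (-0.008950)×(1.729465 - 1.682491)/(-0.008950 - (-0.169223))
       = 1.732088
Iteration 4:
  f(1.729465) = -0.008950
  f(1.732088) = 0.000130
  x_5 = 1.732088 - 0.000130×(1.732088 - 1.729465)/(0.000130 - (-0.008950))
       = 1.732051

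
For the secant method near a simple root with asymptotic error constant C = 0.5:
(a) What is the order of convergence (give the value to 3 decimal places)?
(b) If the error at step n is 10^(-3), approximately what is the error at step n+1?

(a) Secant method has superlinear convergence with order φ = (1+√5)/2 ≈ 1.618.
    This means |e_{n+1}| ≈ C|e_n|^1.618.

(b) With |e_n| = 10^(-3) and C = 0.5:
    |e_{n+1}| ≈ 0.5 × (10^(-3))^1.618 = 0.5 × 10^(-4.85)

(a) ≈ 1.618 (golden ratio); (b) |e_{n+1}| ≈ 6.996e-06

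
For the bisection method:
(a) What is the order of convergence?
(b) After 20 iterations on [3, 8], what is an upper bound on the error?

(a) Bisection has linear (order 1) convergence; the error is halved each step.

(b) Error bound = (b-a)/2^n = (8 - 3)/2^{20}
    = 5/2^{20}

(a) 1 (linear); (b) error ≤ 4.77e-06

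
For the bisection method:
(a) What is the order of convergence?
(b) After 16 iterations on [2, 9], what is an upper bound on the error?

(a) Bisection has linear (order 1) convergence; the error is halved each step.

(b) Error bound = (b-a)/2^n = (9 - 2)/2^{16}
    = 7/2^{16}

(a) 1 (linear); (b) error ≤ 1.07e-04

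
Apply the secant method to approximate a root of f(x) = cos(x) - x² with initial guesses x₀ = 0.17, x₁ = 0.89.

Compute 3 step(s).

f(x) = cos(x) - x²
x₀ = 0.17, x₁ = 0.89

Secant formula: x_{n+1} = x_n - f(x_n)(x_n - x_{n-1})/(f(x_n) - f(x_{n-1}))

Iteration 1:
  f(0.170000) = 0.956685
  f(0.890000) = -0.162688
  x_2 = 0.890000 - (-0.162688)×(0.890000 - 0.170000)/(-0.162688 - 0.956685)
       = 0.785356
Iteration 2:
  f(0.890000) = -0.162688
  f(0.785356) = 0.090352
  x_3 = 0.785356 - 0.090352×(0.785356 - 0.890000)/(0.090352 - (-0.162688))
       = 0.822721
Iteration 3:
  f(0.785356) = 0.090352
  f(0.822721) = 0.003359
  x_4 = 0.822721 - 0.003359×(0.822721 - 0.785356)/(0.003359 - 0.090352)
       = 0.824164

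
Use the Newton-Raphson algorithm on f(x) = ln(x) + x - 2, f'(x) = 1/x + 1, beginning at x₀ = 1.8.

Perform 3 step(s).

f(x) = ln(x) + x - 2
f'(x) = 1/x + 1
x₀ = 1.8

Newton-Raphson formula: x_{n+1} = x_n - f(x_n)/f'(x_n)

Iteration 1:
  f(1.800000) = 0.387787
  f'(1.800000) = 1.555556
  x_1 = 1.800000 - 0.387787/1.555556 = 1.550709
Iteration 2:
  f(1.550709) = -0.010579
  f'(1.550709) = 1.644866
  x_2 = 1.550709 - (-0.010579)/1.644866 = 1.557140
Iteration 3:
  f(1.557140) = -0.000009
  f'(1.557140) = 1.642203
  x_3 = 1.557140 - (-0.000009)/1.642203 = 1.557146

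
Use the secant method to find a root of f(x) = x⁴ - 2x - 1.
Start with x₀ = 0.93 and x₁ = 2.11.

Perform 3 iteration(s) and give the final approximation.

f(x) = x⁴ - 2x - 1
x₀ = 0.93, x₁ = 2.11

Secant formula: x_{n+1} = x_n - f(x_n)(x_n - x_{n-1})/(f(x_n) - f(x_{n-1}))

Iteration 1:
  f(0.930000) = -2.111948
  f(2.110000) = 14.601194
  x_2 = 2.110000 - 14.601194×(2.110000 - 0.930000)/(14.601194 - (-2.111948))
       = 1.079110
Iteration 2:
  f(2.110000) = 14.601194
  f(1.079110) = -1.802210
  x_3 = 1.079110 - (-1.802210)×(1.079110 - 2.110000)/(-1.802210 - 14.601194)
       = 1.192372
Iteration 3:
  f(1.079110) = -1.802210
  f(1.192372) = -1.363368
  x_4 = 1.192372 - (-1.363368)×(1.192372 - 1.079110)/(-1.363368 - (-1.802210))
       = 1.544248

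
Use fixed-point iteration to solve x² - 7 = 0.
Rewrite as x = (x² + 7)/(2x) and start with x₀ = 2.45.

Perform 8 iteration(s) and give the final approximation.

Equation: x² - 7 = 0
Fixed-point form: x = (x² + 7)/(2x)
x₀ = 2.45

x_1 = g(2.450000) = 2.653571
x_2 = g(2.653571) = 2.645763
x_3 = g(2.645763) = 2.645751
x_4 = g(2.645751) = 2.645751
x_5 = g(2.645751) = 2.645751
x_6 = g(2.645751) = 2.645751
x_7 = g(2.645751) = 2.645751
x_8 = g(2.645751) = 2.645751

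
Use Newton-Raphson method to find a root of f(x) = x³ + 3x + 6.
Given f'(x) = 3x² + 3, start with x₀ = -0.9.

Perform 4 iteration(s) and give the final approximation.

f(x) = x³ + 3x + 6
f'(x) = 3x² + 3
x₀ = -0.9

Newton-Raphson formula: x_{n+1} = x_n - f(x_n)/f'(x_n)

Iteration 1:
  f(-0.900000) = 2.571000
  f'(-0.900000) = 5.430000
  x_1 = -0.900000 - 2.571000/5.430000 = -1.373481
Iteration 2:
  f(-1.373481) = -0.711443
  f'(-1.373481) = 8.659347
  x_2 = -1.373481 - (-0.711443)/8.659347 = -1.291322
Iteration 3:
  f(-1.291322) = -0.027259
  f'(-1.291322) = 8.002535
  x_3 = -1.291322 - (-0.027259)/8.002535 = -1.287915
Iteration 4:
  f(-1.287915) = -0.000045
  f'(-1.287915) = 7.976178
  x_4 = -1.287915 - (-0.000045)/7.976178 = -1.287910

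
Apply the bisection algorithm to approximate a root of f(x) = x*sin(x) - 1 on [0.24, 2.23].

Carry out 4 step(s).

f(x) = x*sin(x) - 1
Initial interval: [0.24, 2.23]

Iteration 1:
  c_1 = (0.240000 + 2.230000)/2 = 1.235000
  f(c_1) = f(1.235000) = 0.166023
  f(a) × f(c) < 0, new interval: [0.240000, 1.235000]
Iteration 2:
  c_2 = (0.240000 + 1.235000)/2 = 0.737500
  f(c_2) = f(0.737500) = -0.504076
  f(a) × f(c) ≥ 0, new interval: [0.737500, 1.235000]
Iteration 3:
  c_3 = (0.737500 + 1.235000)/2 = 0.986250
  f(c_3) = f(0.986250) = -0.177504
  f(a) × f(c) ≥ 0, new interval: [0.986250, 1.235000]
Iteration 4:
  c_4 = (0.986250 + 1.235000)/2 = 1.110625
  f(c_4) = f(1.110625) = -0.004906
  f(a) × f(c) ≥ 0, new interval: [1.110625, 1.235000]

After 4 iteration(s), the approximation is c_4 = 1.110625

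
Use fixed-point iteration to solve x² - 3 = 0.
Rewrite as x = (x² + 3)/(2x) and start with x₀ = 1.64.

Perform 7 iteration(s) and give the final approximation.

Equation: x² - 3 = 0
Fixed-point form: x = (x² + 3)/(2x)
x₀ = 1.64

x_1 = g(1.640000) = 1.734634
x_2 = g(1.734634) = 1.732053
x_3 = g(1.732053) = 1.732051
x_4 = g(1.732051) = 1.732051
x_5 = g(1.732051) = 1.732051
x_6 = g(1.732051) = 1.732051
x_7 = g(1.732051) = 1.732051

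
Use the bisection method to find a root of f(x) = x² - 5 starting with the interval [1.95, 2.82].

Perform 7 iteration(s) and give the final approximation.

f(x) = x² - 5
Initial interval: [1.95, 2.82]

Iteration 1:
  c_1 = (1.950000 + 2.820000)/2 = 2.385000
  f(c_1) = f(2.385000) = 0.688225
  f(a) × f(c) < 0, new interval: [1.950000, 2.385000]
Iteration 2:
  c_2 = (1.950000 + 2.385000)/2 = 2.167500
  f(c_2) = f(2.167500) = -0.301944
  f(a) × f(c) ≥ 0, new interval: [2.167500, 2.385000]
Iteration 3:
  c_3 = (2.167500 + 2.385000)/2 = 2.276250
  f(c_3) = f(2.276250) = 0.181314
  f(a) × f(c) < 0, new interval: [2.167500, 2.276250]
Iteration 4:
  c_4 = (2.167500 + 2.276250)/2 = 2.221875
  f(c_4) = f(2.221875) = -0.063271
  f(a) × f(c) ≥ 0, new interval: [2.221875, 2.276250]
Iteration 5:
  c_5 = (2.221875 + 2.276250)/2 = 2.249062
  f(c_5) = f(2.249062) = 0.058282
  f(a) × f(c) < 0, new interval: [2.221875, 2.249062]
Iteration 6:
  c_6 = (2.221875 + 2.249062)/2 = 2.235469
  f(c_6) = f(2.235469) = -0.002679
  f(a) × f(c) ≥ 0, new interval: [2.235469, 2.249062]
Iteration 7:
  c_7 = (2.235469 + 2.249062)/2 = 2.242266
  f(c_7) = f(2.242266) = 0.027755
  f(a) × f(c) < 0, new interval: [2.235469, 2.242266]

After 7 iteration(s), the approximation is c_7 = 2.242266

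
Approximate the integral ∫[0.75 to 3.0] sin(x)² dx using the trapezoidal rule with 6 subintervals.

f(x) = sin(x)²
a = 0.75, b = 3.0, n = 6
h = (b - a)/n = 0.375000

Trapezoidal rule: (h/2)[f(x₀) + 2f(x₁) + 2f(x₂) + ... + f(xₙ)]

x_0 = 0.7500, f(x_0) = 0.464631, coefficient = 1
x_1 = 1.1250, f(x_1) = 0.814087, coefficient = 2
x_2 = 1.5000, f(x_2) = 0.994996, coefficient = 2
x_3 = 1.8750, f(x_3) = 0.910280, coefficient = 2
x_4 = 2.2500, f(x_4) = 0.605398, coefficient = 2
x_5 = 2.6250, f(x_5) = 0.243957, coefficient = 2
x_6 = 3.0000, f(x_6) = 0.019915, coefficient = 1

I ≈ (0.375000/2) × 7.621982 = 1.429122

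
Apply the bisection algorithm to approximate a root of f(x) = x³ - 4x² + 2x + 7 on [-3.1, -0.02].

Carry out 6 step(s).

f(x) = x³ - 4x² + 2x + 7
Initial interval: [-3.1, -0.02]

Iteration 1:
  c_1 = (-3.100000 + (-0.020000))/2 = -1.560000
  f(c_1) = f(-1.560000) = -9.650816
  f(a) × f(c) ≥ 0, new interval: [-1.560000, -0.020000]
Iteration 2:
  c_2 = (-1.560000 + (-0.020000))/2 = -0.790000
  f(c_2) = f(-0.790000) = 2.430561
  f(a) × f(c) < 0, new interval: [-1.560000, -0.790000]
Iteration 3:
  c_3 = (-1.560000 + (-0.790000))/2 = -1.175000
  f(c_3) = f(-1.175000) = -2.494734
  f(a) × f(c) ≥ 0, new interval: [-1.175000, -0.790000]
Iteration 4:
  c_4 = (-1.175000 + (-0.790000))/2 = -0.982500
  f(c_4) = f(-0.982500) = 0.225362
  f(a) × f(c) < 0, new interval: [-1.175000, -0.982500]
Iteration 5:
  c_5 = (-1.175000 + (-0.982500))/2 = -1.078750
  f(c_5) = f(-1.078750) = -1.067649
  f(a) × f(c) ≥ 0, new interval: [-1.078750, -0.982500]
Iteration 6:
  c_6 = (-1.078750 + (-0.982500))/2 = -1.030625
  f(c_6) = f(-1.030625) = -0.404719
  f(a) × f(c) ≥ 0, new interval: [-1.030625, -0.982500]

After 6 iteration(s), the approximation is c_6 = -1.030625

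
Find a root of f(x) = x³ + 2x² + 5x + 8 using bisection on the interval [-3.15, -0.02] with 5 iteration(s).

f(x) = x³ + 2x² + 5x + 8
Initial interval: [-3.15, -0.02]

Iteration 1:
  c_1 = (-3.150000 + (-0.020000))/2 = -1.585000
  f(c_1) = f(-1.585000) = 1.117573
  f(a) × f(c) < 0, new interval: [-3.150000, -1.585000]
Iteration 2:
  c_2 = (-3.150000 + (-1.585000))/2 = -2.367500
  f(c_2) = f(-2.367500) = -5.897358
  f(a) × f(c) ≥ 0, new interval: [-2.367500, -1.585000]
Iteration 3:
  c_3 = (-2.367500 + (-1.585000))/2 = -1.976250
  f(c_3) = f(-1.976250) = -1.788493
  f(a) × f(c) ≥ 0, new interval: [-1.976250, -1.585000]
Iteration 4:
  c_4 = (-1.976250 + (-1.585000))/2 = -1.780625
  f(c_4) = f(-1.780625) = -0.207569
  f(a) × f(c) ≥ 0, new interval: [-1.780625, -1.585000]
Iteration 5:
  c_5 = (-1.780625 + (-1.585000))/2 = -1.682812
  f(c_5) = f(-1.682812) = 0.484167
  f(a) × f(c) < 0, new interval: [-1.780625, -1.682812]

After 5 iteration(s), the approximation is c_5 = -1.682812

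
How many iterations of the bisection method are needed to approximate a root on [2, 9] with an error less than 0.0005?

We need (b-a)/2^n ≤ 0.0005
(9 - 2)/2^n ≤ 0.0005
7/2^n ≤ 0.0005
2^n ≥ 14000
n ≥ log₂(14000) = 13.77
n ≥ 14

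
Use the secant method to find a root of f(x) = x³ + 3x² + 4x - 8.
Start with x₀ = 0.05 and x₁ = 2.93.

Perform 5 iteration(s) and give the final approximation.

f(x) = x³ + 3x² + 4x - 8
x₀ = 0.05, x₁ = 2.93

Secant formula: x_{n+1} = x_n - f(x_n)(x_n - x_{n-1})/(f(x_n) - f(x_{n-1}))

Iteration 1:
  f(0.050000) = -7.792375
  f(2.930000) = 54.628457
  x_2 = 2.930000 - 54.628457×(2.930000 - 0.050000)/(54.628457 - (-7.792375))
       = 0.409528
Iteration 2:
  f(2.930000) = 54.628457
  f(0.409528) = -5.790065
  x_3 = 0.409528 - (-5.790065)×(0.409528 - 2.930000)/(-5.790065 - 54.628457)
       = 0.651071
Iteration 3:
  f(0.409528) = -5.790065
  f(0.651071) = -3.848047
  x_4 = 0.651071 - (-3.848047)×(0.651071 - 0.409528)/(-3.848047 - (-5.790065))
       = 1.129682
Iteration 4:
  f(0.651071) = -3.848047
  f(1.129682) = 1.788951
  x_5 = 1.129682 - 1.788951×(1.129682 - 0.651071)/(1.788951 - (-3.848047))
       = 0.977791
Iteration 5:
  f(1.129682) = 1.788951
  f(0.977791) = -0.285772
  x_6 = 0.977791 - (-0.285772)×(0.977791 - 1.129682)/(-0.285772 - 1.788951)
       = 0.998712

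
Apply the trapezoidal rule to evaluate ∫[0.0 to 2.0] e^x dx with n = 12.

f(x) = e^x
a = 0.0, b = 2.0, n = 12
h = (b - a)/n = 0.166667

Trapezoidal rule: (h/2)[f(x₀) + 2f(x₁) + 2f(x₂) + ... + f(xₙ)]

x_0 = 0.0000, f(x_0) = 1.000000, coefficient = 1
x_1 = 0.1667, f(x_1) = 1.181360, coefficient = 2
x_2 = 0.3333, f(x_2) = 1.395612, coefficient = 2
x_3 = 0.5000, f(x_3) = 1.648721, coefficient = 2
x_4 = 0.6667, f(x_4) = 1.947734, coefficient = 2
x_5 = 0.8333, f(x_5) = 2.300976, coefficient = 2
x_6 = 1.0000, f(x_6) = 2.718282, coefficient = 2
x_7 = 1.1667, f(x_7) = 3.211271, coefficient = 2
x_8 = 1.3333, f(x_8) = 3.793668, coefficient = 2
x_9 = 1.5000, f(x_9) = 4.481689, coefficient = 2
x_10 = 1.6667, f(x_10) = 5.294490, coefficient = 2
x_11 = 1.8333, f(x_11) = 6.254701, coefficient = 2
x_12 = 2.0000, f(x_12) = 7.389056, coefficient = 1

I ≈ (0.166667/2) × 76.846065 = 6.403839
Exact value: 6.389056
Error: 0.014783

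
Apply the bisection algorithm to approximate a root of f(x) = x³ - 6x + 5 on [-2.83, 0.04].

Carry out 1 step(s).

f(x) = x³ - 6x + 5
Initial interval: [-2.83, 0.04]

Iteration 1:
  c_1 = (-2.830000 + 0.040000)/2 = -1.395000
  f(c_1) = f(-1.395000) = 10.655295
  f(a) × f(c) < 0, new interval: [-2.830000, -1.395000]

After 1 iteration(s), the approximation is c_1 = -1.395000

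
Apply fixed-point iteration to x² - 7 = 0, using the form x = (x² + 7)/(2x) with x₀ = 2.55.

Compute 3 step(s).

Equation: x² - 7 = 0
Fixed-point form: x = (x² + 7)/(2x)
x₀ = 2.55

x_1 = g(2.550000) = 2.647549
x_2 = g(2.647549) = 2.645752
x_3 = g(2.645752) = 2.645751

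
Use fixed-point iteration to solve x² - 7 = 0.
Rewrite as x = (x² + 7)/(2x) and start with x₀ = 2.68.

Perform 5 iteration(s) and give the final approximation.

Equation: x² - 7 = 0
Fixed-point form: x = (x² + 7)/(2x)
x₀ = 2.68

x_1 = g(2.680000) = 2.645970
x_2 = g(2.645970) = 2.645751
x_3 = g(2.645751) = 2.645751
x_4 = g(2.645751) = 2.645751
x_5 = g(2.645751) = 2.645751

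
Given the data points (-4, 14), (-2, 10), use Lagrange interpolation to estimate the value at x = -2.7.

Lagrange interpolation formula:
P(x) = Σ yᵢ × Lᵢ(x)
where Lᵢ(x) = Π_{j≠i} (x - xⱼ)/(xᵢ - xⱼ)

L_0(-2.7) = (-2.7 - (-2))/(-4 - (-2)) = 0.350000
L_1(-2.7) = (-2.7 - (-4))/(-2 - (-4)) = 0.650000

P(-2.7) = 14×L_0(-2.7) + 10×L_1(-2.7)
P(-2.7) = 11.400000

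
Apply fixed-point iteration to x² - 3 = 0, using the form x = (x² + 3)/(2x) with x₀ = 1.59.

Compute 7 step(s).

Equation: x² - 3 = 0
Fixed-point form: x = (x² + 3)/(2x)
x₀ = 1.59

x_1 = g(1.590000) = 1.738396
x_2 = g(1.738396) = 1.732062
x_3 = g(1.732062) = 1.732051
x_4 = g(1.732051) = 1.732051
x_5 = g(1.732051) = 1.732051
x_6 = g(1.732051) = 1.732051
x_7 = g(1.732051) = 1.732051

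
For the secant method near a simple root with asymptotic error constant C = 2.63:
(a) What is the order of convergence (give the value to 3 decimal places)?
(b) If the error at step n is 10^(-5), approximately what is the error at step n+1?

(a) Secant method has superlinear convergence with order φ = (1+√5)/2 ≈ 1.618.
    This means |e_{n+1}| ≈ C|e_n|^1.618.

(b) With |e_n| = 10^(-5) and C = 2.63:
    |e_{n+1}| ≈ 2.63 × (10^(-5))^1.618 = 2.63 × 10^(-8.09)

(a) ≈ 1.618 (golden ratio); (b) |e_{n+1}| ≈ 2.137e-08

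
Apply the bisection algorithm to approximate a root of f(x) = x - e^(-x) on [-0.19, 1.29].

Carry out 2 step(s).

f(x) = x - e^(-x)
Initial interval: [-0.19, 1.29]

Iteration 1:
  c_1 = (-0.190000 + 1.290000)/2 = 0.550000
  f(c_1) = f(0.550000) = -0.026950
  f(a) × f(c) ≥ 0, new interval: [0.550000, 1.290000]
Iteration 2:
  c_2 = (0.550000 + 1.290000)/2 = 0.920000
  f(c_2) = f(0.920000) = 0.521481
  f(a) × f(c) < 0, new interval: [0.550000, 0.920000]

After 2 iteration(s), the approximation is c_2 = 0.920000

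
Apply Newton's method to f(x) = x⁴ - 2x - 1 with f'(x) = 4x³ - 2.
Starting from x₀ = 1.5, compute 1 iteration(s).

f(x) = x⁴ - 2x - 1
f'(x) = 4x³ - 2
x₀ = 1.5

Newton-Raphson formula: x_{n+1} = x_n - f(x_n)/f'(x_n)

Iteration 1:
  f(1.500000) = 1.062500
  f'(1.500000) = 11.500000
  x_1 = 1.500000 - 1.062500/11.500000 = 1.407609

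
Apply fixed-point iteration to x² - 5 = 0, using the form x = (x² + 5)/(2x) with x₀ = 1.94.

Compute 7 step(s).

Equation: x² - 5 = 0
Fixed-point form: x = (x² + 5)/(2x)
x₀ = 1.94

x_1 = g(1.940000) = 2.258660
x_2 = g(2.258660) = 2.236181
x_3 = g(2.236181) = 2.236068
x_4 = g(2.236068) = 2.236068
x_5 = g(2.236068) = 2.236068
x_6 = g(2.236068) = 2.236068
x_7 = g(2.236068) = 2.236068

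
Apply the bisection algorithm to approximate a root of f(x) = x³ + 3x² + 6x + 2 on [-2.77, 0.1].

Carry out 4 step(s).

f(x) = x³ + 3x² + 6x + 2
Initial interval: [-2.77, 0.1]

Iteration 1:
  c_1 = (-2.770000 + 0.100000)/2 = -1.335000
  f(c_1) = f(-1.335000) = -3.042595
  f(a) × f(c) ≥ 0, new interval: [-1.335000, 0.100000]
Iteration 2:
  c_2 = (-1.335000 + 0.100000)/2 = -0.617500
  f(c_2) = f(-0.617500) = -0.796538
  f(a) × f(c) ≥ 0, new interval: [-0.617500, 0.100000]
Iteration 3:
  c_3 = (-0.617500 + 0.100000)/2 = -0.258750
  f(c_3) = f(-0.258750) = 0.631031
  f(a) × f(c) < 0, new interval: [-0.617500, -0.258750]
Iteration 4:
  c_4 = (-0.617500 + (-0.258750))/2 = -0.438125
  f(c_4) = f(-0.438125) = -0.136989
  f(a) × f(c) ≥ 0, new interval: [-0.438125, -0.258750]

After 4 iteration(s), the approximation is c_4 = -0.438125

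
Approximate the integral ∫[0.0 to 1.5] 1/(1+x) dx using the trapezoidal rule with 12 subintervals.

f(x) = 1/(1+x)
a = 0.0, b = 1.5, n = 12
h = (b - a)/n = 0.125000

Trapezoidal rule: (h/2)[f(x₀) + 2f(x₁) + 2f(x₂) + ... + f(xₙ)]

x_0 = 0.0000, f(x_0) = 1.000000, coefficient = 1
x_1 = 0.1250, f(x_1) = 0.888889, coefficient = 2
x_2 = 0.2500, f(x_2) = 0.800000, coefficient = 2
x_3 = 0.3750, f(x_3) = 0.727273, coefficient = 2
x_4 = 0.5000, f(x_4) = 0.666667, coefficient = 2
x_5 = 0.6250, f(x_5) = 0.615385, coefficient = 2
x_6 = 0.7500, f(x_6) = 0.571429, coefficient = 2
x_7 = 0.8750, f(x_7) = 0.533333, coefficient = 2
x_8 = 1.0000, f(x_8) = 0.500000, coefficient = 2
x_9 = 1.1250, f(x_9) = 0.470588, coefficient = 2
x_10 = 1.2500, f(x_10) = 0.444444, coefficient = 2
x_11 = 1.3750, f(x_11) = 0.421053, coefficient = 2
x_12 = 1.5000, f(x_12) = 0.400000, coefficient = 1

I ≈ (0.125000/2) × 14.678120 = 0.917383
Exact value: 0.916291
Error: 0.001092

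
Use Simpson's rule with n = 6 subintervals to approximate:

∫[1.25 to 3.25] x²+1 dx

f(x) = x²+1
a = 1.25, b = 3.25, n = 6
h = (b - a)/n = 0.333333

Simpson's rule: (h/3)[f(x₀) + 4f(x₁) + 2f(x₂) + ... + f(xₙ)]

x_0 = 1.2500, f(x_0) = 2.562500, coefficient = 1
x_1 = 1.5833, f(x_1) = 3.506944, coefficient = 4
x_2 = 1.9167, f(x_2) = 4.673611, coefficient = 2
x_3 = 2.2500, f(x_3) = 6.062500, coefficient = 4
x_4 = 2.5833, f(x_4) = 7.673611, coefficient = 2
x_5 = 2.9167, f(x_5) = 9.506944, coefficient = 4
x_6 = 3.2500, f(x_6) = 11.562500, coefficient = 1

I ≈ (0.333333/3) × 115.125000 = 12.791667
Exact value: 12.791667
Error: 0.000000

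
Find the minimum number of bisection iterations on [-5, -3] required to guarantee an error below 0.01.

We need (b-a)/2^n ≤ 0.01
(-3 - (-5))/2^n ≤ 0.01
2/2^n ≤ 0.01
2^n ≥ 200
n ≥ log₂(200) = 7.64
n ≥ 8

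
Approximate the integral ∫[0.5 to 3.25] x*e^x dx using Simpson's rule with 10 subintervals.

f(x) = x*e^x
a = 0.5, b = 3.25, n = 10
h = (b - a)/n = 0.275000

Simpson's rule: (h/3)[f(x₀) + 4f(x₁) + 2f(x₂) + ... + f(xₙ)]

x_0 = 0.5000, f(x_0) = 0.824361, coefficient = 1
x_1 = 0.7750, f(x_1) = 1.682209, coefficient = 4
x_2 = 1.0500, f(x_2) = 3.000534, coefficient = 2
x_3 = 1.3250, f(x_3) = 4.984896, coefficient = 4
x_4 = 1.6000, f(x_4) = 7.924852, coefficient = 2
x_5 = 1.8750, f(x_5) = 12.226536, coefficient = 4
x_6 = 2.1500, f(x_6) = 18.457446, coefficient = 2
x_7 = 2.4250, f(x_7) = 27.407906, coefficient = 4
x_8 = 2.7000, f(x_8) = 40.175276, coefficient = 2
x_9 = 2.9750, f(x_9) = 58.279129, coefficient = 4
x_10 = 3.2500, f(x_10) = 83.818605, coefficient = 1

I ≈ (0.275000/3) × 642.081882 = 58.857506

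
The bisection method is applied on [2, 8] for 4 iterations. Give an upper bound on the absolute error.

Bisection error bound: |error| ≤ (b-a)/2^n
|error| ≤ (8 - 2)/2^4 = 6/2^4
|error| ≤ 0.3750000000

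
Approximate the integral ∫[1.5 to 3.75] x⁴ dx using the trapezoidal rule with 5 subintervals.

f(x) = x⁴
a = 1.5, b = 3.75, n = 5
h = (b - a)/n = 0.450000

Trapezoidal rule: (h/2)[f(x₀) + 2f(x₁) + 2f(x₂) + ... + f(xₙ)]

x_0 = 1.5000, f(x_0) = 5.062500, coefficient = 1
x_1 = 1.9500, f(x_1) = 14.459006, coefficient = 2
x_2 = 2.4000, f(x_2) = 33.177600, coefficient = 2
x_3 = 2.8500, f(x_3) = 65.975006, coefficient = 2
x_4 = 3.3000, f(x_4) = 118.592100, coefficient = 2
x_5 = 3.7500, f(x_5) = 197.753906, coefficient = 1

I ≈ (0.450000/2) × 667.223831 = 150.125362
Exact value: 146.796680
Error: 3.328682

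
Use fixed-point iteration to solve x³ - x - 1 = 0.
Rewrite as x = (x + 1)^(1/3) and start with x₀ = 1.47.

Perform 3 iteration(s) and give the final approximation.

Equation: x³ - x - 1 = 0
Fixed-point form: x = (x + 1)^(1/3)
x₀ = 1.47

x_1 = g(1.470000) = 1.351758
x_2 = g(1.351758) = 1.329834
x_3 = g(1.329834) = 1.325689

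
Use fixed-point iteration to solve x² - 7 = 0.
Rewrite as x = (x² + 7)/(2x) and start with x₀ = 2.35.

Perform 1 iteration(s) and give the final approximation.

Equation: x² - 7 = 0
Fixed-point form: x = (x² + 7)/(2x)
x₀ = 2.35

x_1 = g(2.350000) = 2.664362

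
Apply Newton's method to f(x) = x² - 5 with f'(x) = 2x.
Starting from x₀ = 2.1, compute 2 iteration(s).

f(x) = x² - 5
f'(x) = 2x
x₀ = 2.1

Newton-Raphson formula: x_{n+1} = x_n - f(x_n)/f'(x_n)

Iteration 1:
  f(2.100000) = -0.590000
  f'(2.100000) = 4.200000
  x_1 = 2.100000 - (-0.590000)/4.200000 = 2.240476
Iteration 2:
  f(2.240476) = 0.019734
  f'(2.240476) = 4.480952
  x_2 = 2.240476 - 0.019734/4.480952 = 2.236072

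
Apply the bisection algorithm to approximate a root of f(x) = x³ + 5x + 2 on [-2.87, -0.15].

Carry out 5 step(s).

f(x) = x³ + 5x + 2
Initial interval: [-2.87, -0.15]

Iteration 1:
  c_1 = (-2.870000 + (-0.150000))/2 = -1.510000
  f(c_1) = f(-1.510000) = -8.992951
  f(a) × f(c) ≥ 0, new interval: [-1.510000, -0.150000]
Iteration 2:
  c_2 = (-1.510000 + (-0.150000))/2 = -0.830000
  f(c_2) = f(-0.830000) = -2.721787
  f(a) × f(c) ≥ 0, new interval: [-0.830000, -0.150000]
Iteration 3:
  c_3 = (-0.830000 + (-0.150000))/2 = -0.490000
  f(c_3) = f(-0.490000) = -0.567649
  f(a) × f(c) ≥ 0, new interval: [-0.490000, -0.150000]
Iteration 4:
  c_4 = (-0.490000 + (-0.150000))/2 = -0.320000
  f(c_4) = f(-0.320000) = 0.367232
  f(a) × f(c) < 0, new interval: [-0.490000, -0.320000]
Iteration 5:
  c_5 = (-0.490000 + (-0.320000))/2 = -0.405000
  f(c_5) = f(-0.405000) = -0.091430
  f(a) × f(c) ≥ 0, new interval: [-0.405000, -0.320000]

After 5 iteration(s), the approximation is c_5 = -0.405000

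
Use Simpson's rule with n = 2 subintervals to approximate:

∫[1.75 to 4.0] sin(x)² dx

f(x) = sin(x)²
a = 1.75, b = 4.0, n = 2
h = (b - a)/n = 1.125000

Simpson's rule: (h/3)[f(x₀) + 4f(x₁) + 2f(x₂) + ... + f(xₙ)]

x_0 = 1.7500, f(x_0) = 0.968228, coefficient = 1
x_1 = 2.8750, f(x_1) = 0.069404, coefficient = 4
x_2 = 4.0000, f(x_2) = 0.572750, coefficient = 1

I ≈ (1.125000/3) × 1.818594 = 0.681973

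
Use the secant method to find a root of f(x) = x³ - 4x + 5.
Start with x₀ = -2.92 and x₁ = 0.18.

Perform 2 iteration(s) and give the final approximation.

f(x) = x³ - 4x + 5
x₀ = -2.92, x₁ = 0.18

Secant formula: x_{n+1} = x_n - f(x_n)(x_n - x_{n-1})/(f(x_n) - f(x_{n-1}))

Iteration 1:
  f(-2.920000) = -8.217088
  f(0.180000) = 4.285832
  x_2 = 0.180000 - 4.285832×(0.180000 - (-2.920000))/(4.285832 - (-8.217088))
       = -0.882638
Iteration 2:
  f(0.180000) = 4.285832
  f(-0.882638) = 7.842933
  x_3 = -0.882638 - 7.842933×(-0.882638 - 0.180000)/(7.842933 - 4.285832)
       = 1.460337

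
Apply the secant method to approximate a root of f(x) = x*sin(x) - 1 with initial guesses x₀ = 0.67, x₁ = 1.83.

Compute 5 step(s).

f(x) = x*sin(x) - 1
x₀ = 0.67, x₁ = 1.83

Secant formula: x_{n+1} = x_n - f(x_n)(x_n - x_{n-1})/(f(x_n) - f(x_{n-1}))

Iteration 1:
  f(0.670000) = -0.583939
  f(1.830000) = 0.768868
  x_2 = 1.830000 - 0.768868×(1.830000 - 0.670000)/(0.768868 - (-0.583939))
       = 1.170714
Iteration 2:
  f(1.830000) = 0.768868
  f(1.170714) = 0.078262
  x_3 = 1.170714 - 0.078262×(1.170714 - 1.830000)/(0.078262 - 0.768868)
       = 1.096002
Iteration 3:
  f(1.170714) = 0.078262
  f(1.096002) = -0.025231
  x_4 = 1.096002 - (-0.025231)×(1.096002 - 1.170714)/(-0.025231 - 0.078262)
       = 1.114216
Iteration 4:
  f(1.096002) = -0.025231
  f(1.114216) = 0.000082
  x_5 = 1.114216 - 0.000082×(1.114216 - 1.096002)/(0.000082 - (-0.025231))
       = 1.114157
Iteration 5:
  f(1.114216) = 0.000082
  f(1.114157) = 0.000000
  x_6 = 1.114157 - 0.000000×(1.114157 - 1.114216)/(0.000000 - 0.000082)
       = 1.114157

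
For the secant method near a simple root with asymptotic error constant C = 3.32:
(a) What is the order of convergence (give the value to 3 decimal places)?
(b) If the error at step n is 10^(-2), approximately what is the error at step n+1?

(a) Secant method has superlinear convergence with order φ = (1+√5)/2 ≈ 1.618.
    This means |e_{n+1}| ≈ C|e_n|^1.618.

(b) With |e_n| = 10^(-2) and C = 3.32:
    |e_{n+1}| ≈ 3.32 × (10^(-2))^1.618 = 3.32 × 10^(-3.24)

(a) ≈ 1.618 (golden ratio); (b) |e_{n+1}| ≈ 1.928e-03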